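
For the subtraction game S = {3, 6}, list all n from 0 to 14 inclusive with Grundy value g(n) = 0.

0, 1, 2, 9, 10, 11

Grundy values for subtraction set {3, 6}:
g(0) = mex{} = 0
g(1) = mex{} = 0
g(2) = mex{} = 0
g(3) = mex{0} = 1
g(4) = mex{0} = 1
g(5) = mex{0} = 1
g(6) = mex{0,1} = 2
g(7) = mex{0,1} = 2
g(8) = mex{0,1} = 2
g(9) = mex{1,2} = 0
g(10) = mex{1,2} = 0
g(11) = mex{1,2} = 0
g(12) = mex{0,2} = 1
g(13) = mex{0,2} = 1
g(14) = mex{0,2} = 1
The P-positions (g = 0) in 0..14 are 0, 1, 2, 9, 10, 11.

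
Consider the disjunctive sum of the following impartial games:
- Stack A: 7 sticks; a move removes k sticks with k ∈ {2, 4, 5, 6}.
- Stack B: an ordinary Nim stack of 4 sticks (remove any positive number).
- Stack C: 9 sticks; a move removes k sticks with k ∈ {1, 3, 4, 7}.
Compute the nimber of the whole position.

Build the Grundy sequence for stack A with g(k) = mex{g(k−s) : s ∈ {2, 4, 5, 6}, s ≤ k}:
k:     0  1  2  3  4  5  6  7
g(k):  0  0  1  1  2  2  3  3
So g(7) = 3.
Stack B is a plain Nim stack of size 4, so its Grundy value is 4.
For stack C, compute g(0), g(1), … with moves {1, 3, 4, 7}:
k:     0  1  2  3  4  5  6  7  8  9
g(k):  0  1  0  1  2  3  2  3  0  1
So g(9) = 1.
The value of a disjunctive sum is the nim-sum of the parts.
Combined value = 3 XOR 4 XOR 1 = 6.

6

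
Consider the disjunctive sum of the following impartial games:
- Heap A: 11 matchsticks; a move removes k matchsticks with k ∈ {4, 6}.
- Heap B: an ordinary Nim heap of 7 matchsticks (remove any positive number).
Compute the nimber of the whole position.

7

Build the Grundy sequence for heap A with g(k) = mex{g(k−s) : s ∈ {4, 6}, s ≤ k}:
k:     0  1  2  3  4  5  6  7  8  9 10 11
g(k):  0  0  0  0  1  1  1  1  2  2  0  0
So g(11) = 0.
Heap B is a plain Nim heap of size 7, so its Grundy value is 7.
By the Sprague-Grundy theorem, the Grundy value of a sum of independent games is the XOR of the component values.
Combined value = 0 ⊕ 7 = 7.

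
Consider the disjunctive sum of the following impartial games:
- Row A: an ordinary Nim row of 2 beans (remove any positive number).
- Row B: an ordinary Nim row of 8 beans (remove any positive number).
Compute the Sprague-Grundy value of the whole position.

Row A is a plain Nim row of size 2, so its Grundy value is 2.
Row B is a plain Nim row of size 8, so its Grundy value is 8.
The value of a disjunctive sum is the nim-sum of the parts.
Combined value = 2 XOR 8 = 10.

10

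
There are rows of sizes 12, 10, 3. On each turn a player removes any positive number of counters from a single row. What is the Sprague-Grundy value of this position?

Nim-sum: 12 ^ 10 ^ 3 = 5.

5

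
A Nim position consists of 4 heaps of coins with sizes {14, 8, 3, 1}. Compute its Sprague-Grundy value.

Nim-sum: 14 ⊕ 8 ⊕ 3 ⊕ 1 = 4.

4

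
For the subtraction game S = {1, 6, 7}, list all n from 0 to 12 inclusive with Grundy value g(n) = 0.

0, 2, 4, 12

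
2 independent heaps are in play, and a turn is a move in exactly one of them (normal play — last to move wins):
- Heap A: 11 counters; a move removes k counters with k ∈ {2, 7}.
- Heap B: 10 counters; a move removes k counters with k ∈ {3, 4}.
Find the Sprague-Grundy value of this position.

0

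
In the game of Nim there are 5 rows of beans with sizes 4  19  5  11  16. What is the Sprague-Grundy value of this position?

9

Compute the nim-sum pairwise:
4 XOR 19 = 23
23 XOR 5 = 18
18 XOR 11 = 25
25 XOR 16 = 9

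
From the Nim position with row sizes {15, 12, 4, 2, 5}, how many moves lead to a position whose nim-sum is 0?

0

Write each in binary and XOR column by column:
  1111  (15)
  1100  (12)
  0100  (4)
  0010  (2)
  0101  (5)
  ----
  0000  (0)
The nim-sum is already 0, so every move leaves a nonzero nim-sum — there are no winning moves.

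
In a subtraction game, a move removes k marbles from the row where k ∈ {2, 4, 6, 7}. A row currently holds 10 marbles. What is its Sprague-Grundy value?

0

Compute g(0), g(1), … for moves {2, 4, 6, 7}:
g(0) = mex{} = 0
g(1) = mex{} = 0
g(2) = mex{0} = 1
g(3) = mex{0} = 1
g(4) = mex{0,1} = 2
g(5) = mex{0,1} = 2
g(6) = mex{0,1,2} = 3
g(7) = mex{0,1,2} = 3
g(8) = mex{0,1,2,3} = 4
g(9) = mex{1,2,3} = 0
g(10) = mex{1,2,3,4} = 0
So g(10) = 0.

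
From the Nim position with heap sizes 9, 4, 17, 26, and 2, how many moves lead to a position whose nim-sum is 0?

Bitwise XOR of the heap sizes:
  01001  (9)
  00100  (4)
  10001  (17)
  11010  (26)
  00010  (2)
  -----
  00100  (4)
The overall nim-sum is X = 4. A heap of size p has a winning move iff p XOR X < p (reduce it to p XOR X).
  9: 9 XOR 4 = 13 ≥ 9 — no move.
  4: 4 XOR 4 = 0 < 4 — winning move (to 0).
  17: 17 XOR 4 = 21 ≥ 17 — no move.
  26: 26 XOR 4 = 30 ≥ 26 — no move.
  2: 2 XOR 4 = 6 ≥ 2 — no move.
That gives 1 winning move.

1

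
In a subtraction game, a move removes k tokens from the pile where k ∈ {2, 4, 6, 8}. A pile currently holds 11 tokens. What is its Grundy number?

Build the Grundy sequence with g(k) = mex{g(k−s) : s ∈ {2, 4, 6, 8}, s ≤ k}:
g(0) = mex{} = 0
g(1) = mex{} = 0
g(2) = mex{0} = 1
g(3) = mex{0} = 1
g(4) = mex{0,1} = 2
g(5) = mex{0,1} = 2
g(6) = mex{0,1,2} = 3
g(7) = mex{0,1,2} = 3
g(8) = mex{0,1,2,3} = 4
g(9) = mex{0,1,2,3} = 4
g(10) = mex{1,2,3,4} = 0
g(11) = mex{1,2,3,4} = 0
So g(11) = 0.

0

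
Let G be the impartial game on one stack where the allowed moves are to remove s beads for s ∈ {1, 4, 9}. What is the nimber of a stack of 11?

1

Compute g(0), g(1), … for moves {1, 4, 9}:
k:     0  1  2  3  4  5  6  7  8  9 10 11
g(k):  0  1  0  1  2  0  1  0  1  2  0  1
So g(11) = 1.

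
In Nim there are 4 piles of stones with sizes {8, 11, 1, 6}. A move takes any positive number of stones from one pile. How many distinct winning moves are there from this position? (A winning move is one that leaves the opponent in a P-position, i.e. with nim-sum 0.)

In binary:
  1000  (8)
  1011  (11)
  0001  (1)
  0110  (6)
  ----
  0100  (4)
The overall nim-sum is X = 4. A pile of size p has a winning move iff p XOR X < p (reduce it to p XOR X).
  8: 8 XOR 4 = 12 ≥ 8 — no move.
  11: 11 XOR 4 = 15 ≥ 11 — no move.
  1: 1 XOR 4 = 5 ≥ 1 — no move.
  6: 6 XOR 4 = 2 < 6 — winning move (to 2).
That gives 1 winning move.

1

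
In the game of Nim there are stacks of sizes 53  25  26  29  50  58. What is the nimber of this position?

35

Nim-sum: 53 XOR 25 XOR 26 XOR 29 XOR 50 XOR 58 = 35.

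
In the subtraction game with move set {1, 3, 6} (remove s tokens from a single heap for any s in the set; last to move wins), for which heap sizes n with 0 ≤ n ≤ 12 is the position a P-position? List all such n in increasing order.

Build the Grundy sequence with g(k) = mex{g(k−s) : s ∈ {1, 3, 6}, s ≤ k}:
g(0) = mex{} = 0
g(1) = mex{0} = 1
g(2) = mex{1} = 0
g(3) = mex{0} = 1
g(4) = mex{1} = 0
g(5) = mex{0} = 1
g(6) = mex{0,1} = 2
g(7) = mex{0,1,2} = 3
g(8) = mex{0,1,3} = 2
g(9) = mex{1,2} = 0
g(10) = mex{0,3} = 1
g(11) = mex{1,2} = 0
g(12) = mex{0,2} = 1
The P-positions (g = 0) in 0..12 are 0, 2, 4, 9, 11.

0, 2, 4, 9, 11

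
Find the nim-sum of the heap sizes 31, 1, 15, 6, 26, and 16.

29

Compute the nim-sum pairwise:
31 ⊕ 1 = 30
30 ⊕ 15 = 17
17 ⊕ 6 = 23
23 ⊕ 26 = 13
13 ⊕ 16 = 29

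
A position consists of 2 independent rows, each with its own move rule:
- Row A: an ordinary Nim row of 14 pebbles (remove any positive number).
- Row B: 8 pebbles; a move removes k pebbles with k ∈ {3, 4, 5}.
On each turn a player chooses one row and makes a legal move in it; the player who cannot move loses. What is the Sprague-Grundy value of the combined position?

Row A is a plain Nim row of size 14, so its Grundy value is 14.
Grundy values for row B (subtraction set {3, 4, 5}):
k:     0  1  2  3  4  5  6  7  8
g(k):  0  0  0  1  1  1  2  2  0
So g(8) = 0.
By the Sprague-Grundy theorem, the Grundy value of a sum of independent games is the XOR of the component values.
Combined value = 14 XOR 0 = 14.

14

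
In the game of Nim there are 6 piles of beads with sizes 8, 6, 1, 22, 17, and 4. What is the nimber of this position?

Nim-sum: 8 ⊕ 6 ⊕ 1 ⊕ 22 ⊕ 17 ⊕ 4 = 12.

12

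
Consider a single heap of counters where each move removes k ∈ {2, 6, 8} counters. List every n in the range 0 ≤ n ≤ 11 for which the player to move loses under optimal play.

0, 1, 4, 5

Grundy values for subtraction set {2, 6, 8}:
g(0) = mex{} = 0
g(1) = mex{} = 0
g(2) = mex{0} = 1
g(3) = mex{0} = 1
g(4) = mex{1} = 0
g(5) = mex{1} = 0
g(6) = mex{0} = 1
g(7) = mex{0} = 1
g(8) = mex{0,1} = 2
g(9) = mex{0,1} = 2
g(10) = mex{0,1,2} = 3
g(11) = mex{0,1,2} = 3
The P-positions (g = 0) in 0..11 are 0, 1, 4, 5.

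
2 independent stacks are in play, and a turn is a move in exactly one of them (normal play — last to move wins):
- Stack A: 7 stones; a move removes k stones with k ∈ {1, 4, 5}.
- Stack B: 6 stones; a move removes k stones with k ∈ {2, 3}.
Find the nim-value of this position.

3

Build the Grundy sequence for stack A with g(k) = mex{g(k−s) : s ∈ {1, 4, 5}, s ≤ k}:
k:     0  1  2  3  4  5  6  7
g(k):  0  1  0  1  2  3  2  3
So g(7) = 3.
Grundy values for stack B (subtraction set {2, 3}):
k:     0  1  2  3  4  5  6
g(k):  0  0  1  1  2  0  0
So g(6) = 0.
By the Sprague-Grundy theorem, the Grundy value of a sum of independent games is the XOR of the component values.
Combined value = 3 ⊕ 0 = 3.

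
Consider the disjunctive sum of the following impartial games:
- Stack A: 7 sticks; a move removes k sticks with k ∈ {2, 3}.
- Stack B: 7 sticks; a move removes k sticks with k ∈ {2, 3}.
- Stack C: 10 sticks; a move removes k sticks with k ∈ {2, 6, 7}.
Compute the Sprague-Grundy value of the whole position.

Grundy values for stack A (subtraction set {2, 3}):
k:     0  1  2  3  4  5  6  7
g(k):  0  0  1  1  2  0  0  1
So g(7) = 1.
Grundy values for stack B (subtraction set {2, 3}):
k:     0  1  2  3  4  5  6  7
g(k):  0  0  1  1  2  0  0  1
So g(7) = 1.
Build the Grundy sequence for stack C with g(k) = mex{g(k−s) : s ∈ {2, 6, 7}, s ≤ k}:
k:     0  1  2  3  4  5  6  7  8  9 10
g(k):  0  0  1  1  0  0  1  1  2  0  3
So g(10) = 3.
By the Sprague-Grundy theorem, the Grundy value of a sum of independent games is the XOR of the component values.
Combined value = 1 ⊕ 1 ⊕ 3 = 3.

3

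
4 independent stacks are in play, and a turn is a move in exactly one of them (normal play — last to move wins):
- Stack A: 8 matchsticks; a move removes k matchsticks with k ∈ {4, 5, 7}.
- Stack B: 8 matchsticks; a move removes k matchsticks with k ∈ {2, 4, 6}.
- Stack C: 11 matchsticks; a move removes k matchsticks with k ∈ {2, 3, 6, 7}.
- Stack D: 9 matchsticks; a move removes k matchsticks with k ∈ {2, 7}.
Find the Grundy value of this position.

3

For stack A, compute g(0), g(1), … with moves {4, 5, 7}:
g(0) = mex{} = 0
g(1) = mex{} = 0
g(2) = mex{} = 0
g(3) = mex{} = 0
g(4) = mex{0} = 1
g(5) = mex{0} = 1
g(6) = mex{0} = 1
g(7) = mex{0} = 1
g(8) = mex{0,1} = 2
So g(8) = 2.
Build the Grundy sequence for stack B with g(k) = mex{g(k−s) : s ∈ {2, 4, 6}, s ≤ k}:
g(0) = mex{} = 0
g(1) = mex{} = 0
g(2) = mex{0} = 1
g(3) = mex{0} = 1
g(4) = mex{0,1} = 2
g(5) = mex{0,1} = 2
g(6) = mex{0,1,2} = 3
g(7) = mex{0,1,2} = 3
g(8) = mex{1,2,3} = 0
So g(8) = 0.
For stack C, compute g(0), g(1), … with moves {2, 3, 6, 7}:
g(0) = mex{} = 0
g(1) = mex{} = 0
g(2) = mex{0} = 1
g(3) = mex{0} = 1
g(4) = mex{0,1} = 2
g(5) = mex{1} = 0
g(6) = mex{0,1,2} = 3
g(7) = mex{0,2} = 1
g(8) = mex{0,1,3} = 2
g(9) = mex{1,3} = 0
g(10) = mex{1,2} = 0
g(11) = mex{0,2} = 1
So g(11) = 1.
For stack D, compute g(0), g(1), … with moves {2, 7}:
k:     0  1  2  3  4  5  6  7  8  9
g(k):  0  0  1  1  0  0  1  1  2  0
So g(9) = 0.
By the Sprague-Grundy theorem, the Grundy value of a sum of independent games is the XOR of the component values.
Combined value = 2 XOR 0 XOR 1 XOR 0 = 3.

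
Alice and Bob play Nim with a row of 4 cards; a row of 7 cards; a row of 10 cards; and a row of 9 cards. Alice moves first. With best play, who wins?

Bob wins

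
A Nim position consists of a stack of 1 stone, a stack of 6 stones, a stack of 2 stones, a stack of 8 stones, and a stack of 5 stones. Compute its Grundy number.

8

Nim-sum: 1 XOR 6 XOR 2 XOR 8 XOR 5 = 8.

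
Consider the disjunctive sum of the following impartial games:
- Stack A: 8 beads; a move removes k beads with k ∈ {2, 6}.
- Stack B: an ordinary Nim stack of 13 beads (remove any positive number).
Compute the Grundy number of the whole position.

Build the Grundy sequence for stack A with g(k) = mex{g(k−s) : s ∈ {2, 6}, s ≤ k}:
k:     0  1  2  3  4  5  6  7  8
g(k):  0  0  1  1  0  0  1  1  0
So g(8) = 0.
Stack B is a plain Nim stack of size 13, so its Grundy value is 13.
The value of a disjunctive sum is the nim-sum of the parts.
Combined value = 0 ⊕ 13 = 13.

13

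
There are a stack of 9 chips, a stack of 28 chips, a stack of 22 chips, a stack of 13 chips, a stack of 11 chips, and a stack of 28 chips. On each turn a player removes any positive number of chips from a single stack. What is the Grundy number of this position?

Nim-sum: 9 ^ 28 ^ 22 ^ 13 ^ 11 ^ 28 = 25.

25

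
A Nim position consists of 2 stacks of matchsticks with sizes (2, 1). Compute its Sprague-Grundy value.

3

Bitwise XOR of the heap sizes:
  10  (2)
  01  (1)
  --
  11  (3)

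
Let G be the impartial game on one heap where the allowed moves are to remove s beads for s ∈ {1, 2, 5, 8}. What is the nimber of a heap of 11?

2

Grundy values for subtraction set {1, 2, 5, 8}:
g(0) = mex{} = 0
g(1) = mex{0} = 1
g(2) = mex{0,1} = 2
g(3) = mex{1,2} = 0
g(4) = mex{0,2} = 1
g(5) = mex{0,1} = 2
g(6) = mex{1,2} = 0
g(7) = mex{0,2} = 1
g(8) = mex{0,1} = 2
g(9) = mex{1,2} = 0
g(10) = mex{0,2} = 1
g(11) = mex{0,1} = 2
So g(11) = 2.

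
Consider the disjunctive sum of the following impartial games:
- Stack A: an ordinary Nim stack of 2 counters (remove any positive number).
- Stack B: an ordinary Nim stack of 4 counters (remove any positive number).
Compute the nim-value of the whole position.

6

Stack A is a plain Nim stack of size 2, so its Grundy value is 2.
Stack B is a plain Nim stack of size 4, so its Grundy value is 4.
The value of a disjunctive sum is the nim-sum of the parts.
Combined value = 2 ⊕ 4 = 6.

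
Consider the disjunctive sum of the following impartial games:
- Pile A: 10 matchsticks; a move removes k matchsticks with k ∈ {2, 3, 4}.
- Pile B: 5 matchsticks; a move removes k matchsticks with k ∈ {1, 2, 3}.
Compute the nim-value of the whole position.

Grundy values for pile A (subtraction set {2, 3, 4}):
g(0) = mex{} = 0
g(1) = mex{} = 0
g(2) = mex{0} = 1
g(3) = mex{0} = 1
g(4) = mex{0,1} = 2
g(5) = mex{0,1} = 2
g(6) = mex{1,2} = 0
g(7) = mex{1,2} = 0
g(8) = mex{0,2} = 1
g(9) = mex{0,2} = 1
g(10) = mex{0,1} = 2
So g(10) = 2.
Grundy values for pile B (subtraction set {1, 2, 3}):
g(0) = mex{} = 0
g(1) = mex{0} = 1
g(2) = mex{0,1} = 2
g(3) = mex{0,1,2} = 3
g(4) = mex{1,2,3} = 0
g(5) = mex{0,2,3} = 1
So g(5) = 1.
By the Sprague-Grundy theorem, the Grundy value of a sum of independent games is the XOR of the component values.
Combined value = 2 ⊕ 1 = 3.

3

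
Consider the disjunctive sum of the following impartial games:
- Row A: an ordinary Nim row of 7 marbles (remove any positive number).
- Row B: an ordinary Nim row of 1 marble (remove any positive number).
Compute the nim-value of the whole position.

6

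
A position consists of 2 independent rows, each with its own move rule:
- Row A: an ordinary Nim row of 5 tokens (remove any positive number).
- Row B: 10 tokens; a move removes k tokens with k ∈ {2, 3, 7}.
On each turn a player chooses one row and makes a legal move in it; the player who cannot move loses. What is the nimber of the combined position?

Row A is a plain Nim row of size 5, so its Grundy value is 5.
For row B, compute g(0), g(1), … with moves {2, 3, 7}:
g(0) = mex{} = 0
g(1) = mex{} = 0
g(2) = mex{0} = 1
g(3) = mex{0} = 1
g(4) = mex{0,1} = 2
g(5) = mex{1} = 0
g(6) = mex{1,2} = 0
g(7) = mex{0,2} = 1
g(8) = mex{0} = 1
g(9) = mex{0,1} = 2
g(10) = mex{1} = 0
So g(10) = 0.
By the Sprague-Grundy theorem, the Grundy value of a sum of independent games is the XOR of the component values.
Combined value = 5 XOR 0 = 5.

5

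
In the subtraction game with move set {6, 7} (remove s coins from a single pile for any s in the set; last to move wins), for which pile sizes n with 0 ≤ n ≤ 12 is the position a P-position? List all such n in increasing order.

0, 1, 2, 3, 4, 5

Build the Grundy sequence with g(k) = mex{g(k−s) : s ∈ {6, 7}, s ≤ k}:
g(0) = mex{} = 0
g(1) = mex{} = 0
g(2) = mex{} = 0
g(3) = mex{} = 0
g(4) = mex{} = 0
g(5) = mex{} = 0
g(6) = mex{0} = 1
g(7) = mex{0} = 1
g(8) = mex{0} = 1
g(9) = mex{0} = 1
g(10) = mex{0} = 1
g(11) = mex{0} = 1
g(12) = mex{0,1} = 2
The P-positions (g = 0) in 0..12 are 0, 1, 2, 3, 4, 5.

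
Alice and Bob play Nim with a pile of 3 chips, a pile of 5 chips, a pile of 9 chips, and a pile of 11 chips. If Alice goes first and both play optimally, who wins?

Alice wins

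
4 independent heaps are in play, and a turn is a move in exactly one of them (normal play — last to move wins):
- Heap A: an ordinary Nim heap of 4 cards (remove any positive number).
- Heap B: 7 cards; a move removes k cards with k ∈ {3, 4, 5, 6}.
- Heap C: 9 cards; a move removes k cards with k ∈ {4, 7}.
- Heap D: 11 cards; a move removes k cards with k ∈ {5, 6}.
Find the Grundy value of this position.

4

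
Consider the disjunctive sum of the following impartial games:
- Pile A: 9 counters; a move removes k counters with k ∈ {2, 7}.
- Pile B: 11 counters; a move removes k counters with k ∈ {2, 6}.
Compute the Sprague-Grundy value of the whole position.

1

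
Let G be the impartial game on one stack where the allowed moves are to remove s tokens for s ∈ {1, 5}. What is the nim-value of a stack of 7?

Grundy values for subtraction set {1, 5}:
k:     0  1  2  3  4  5  6  7
g(k):  0  1  0  1  0  1  0  1
So g(7) = 1.

1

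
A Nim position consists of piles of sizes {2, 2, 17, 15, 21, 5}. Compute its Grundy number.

Bitwise XOR of the heap sizes:
  00010  (2)
  00010  (2)
  10001  (17)
  01111  (15)
  10101  (21)
  00101  (5)
  -----
  01110  (14)

14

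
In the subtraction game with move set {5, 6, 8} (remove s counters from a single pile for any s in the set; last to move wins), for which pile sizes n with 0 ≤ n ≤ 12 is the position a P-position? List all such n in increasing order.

0, 1, 2, 3, 4

Compute g(0), g(1), … for moves {5, 6, 8}:
g(0) = mex{} = 0
g(1) = mex{} = 0
g(2) = mex{} = 0
g(3) = mex{} = 0
g(4) = mex{} = 0
g(5) = mex{0} = 1
g(6) = mex{0} = 1
g(7) = mex{0} = 1
g(8) = mex{0} = 1
g(9) = mex{0} = 1
g(10) = mex{0,1} = 2
g(11) = mex{0,1} = 2
g(12) = mex{0,1} = 2
The P-positions (g = 0) in 0..12 are 0, 1, 2, 3, 4.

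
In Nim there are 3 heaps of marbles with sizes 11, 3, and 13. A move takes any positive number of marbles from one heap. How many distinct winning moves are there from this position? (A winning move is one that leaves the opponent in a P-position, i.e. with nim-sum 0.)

Bitwise XOR of the heap sizes:
  1011  (11)
  0011  (3)
  1101  (13)
  ----
  0101  (5)
The overall nim-sum is X = 5. A heap of size p has a winning move iff p XOR X < p (reduce it to p XOR X).
  11: 11 XOR 5 = 14 ≥ 11 — no move.
  3: 3 XOR 5 = 6 ≥ 3 — no move.
  13: 13 XOR 5 = 8 < 13 — winning move (to 8).
That gives 1 winning move.

1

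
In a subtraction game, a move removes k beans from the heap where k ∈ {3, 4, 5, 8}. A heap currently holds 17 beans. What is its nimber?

Compute g(0), g(1), … for moves {3, 4, 5, 8}:
k:     0  1  2  3  4  5  6  7  8  9 10 11 12 13 14 15 16 17
g(k):  0  0  0  1  1  1  2  2  2  3  3  0  0  0  1  1  1  2
So g(17) = 2.

2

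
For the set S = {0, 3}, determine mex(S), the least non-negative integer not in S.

1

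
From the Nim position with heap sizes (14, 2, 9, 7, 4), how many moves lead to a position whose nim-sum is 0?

3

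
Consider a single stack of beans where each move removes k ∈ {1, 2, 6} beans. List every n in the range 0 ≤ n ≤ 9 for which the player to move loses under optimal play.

0, 3, 7

Compute g(0), g(1), … for moves {1, 2, 6}:
g(0) = mex{} = 0
g(1) = mex{0} = 1
g(2) = mex{0,1} = 2
g(3) = mex{1,2} = 0
g(4) = mex{0,2} = 1
g(5) = mex{0,1} = 2
g(6) = mex{0,1,2} = 3
g(7) = mex{1,2,3} = 0
g(8) = mex{0,2,3} = 1
g(9) = mex{0,1} = 2
The P-positions (g = 0) in 0..9 are 0, 3, 7.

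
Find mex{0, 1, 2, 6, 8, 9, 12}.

3

The values 0, 1, 2 are all present; 3 is the first non-negative integer missing from the set.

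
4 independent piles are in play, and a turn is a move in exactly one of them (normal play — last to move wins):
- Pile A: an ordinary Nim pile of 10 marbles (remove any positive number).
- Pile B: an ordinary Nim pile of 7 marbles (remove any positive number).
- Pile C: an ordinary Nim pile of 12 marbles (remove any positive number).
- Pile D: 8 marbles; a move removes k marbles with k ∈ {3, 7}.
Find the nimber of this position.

Pile A is a plain Nim pile of size 10, so its Grundy value is 10.
Pile B is a plain Nim pile of size 7, so its Grundy value is 7.
Pile C is a plain Nim pile of size 12, so its Grundy value is 12.
Build the Grundy sequence for pile D with g(k) = mex{g(k−s) : s ∈ {3, 7}, s ≤ k}:
g(0) = mex{} = 0
g(1) = mex{} = 0
g(2) = mex{} = 0
g(3) = mex{0} = 1
g(4) = mex{0} = 1
g(5) = mex{0} = 1
g(6) = mex{1} = 0
g(7) = mex{0,1} = 2
g(8) = mex{0,1} = 2
So g(8) = 2.
The value of a disjunctive sum is the nim-sum of the parts.
Combined value = 10 ⊕ 7 ⊕ 12 ⊕ 2 = 3.

3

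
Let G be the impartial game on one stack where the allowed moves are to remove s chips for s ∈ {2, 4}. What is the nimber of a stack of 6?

Grundy values for subtraction set {2, 4}:
g(0) = mex{} = 0
g(1) = mex{} = 0
g(2) = mex{0} = 1
g(3) = mex{0} = 1
g(4) = mex{0,1} = 2
g(5) = mex{0,1} = 2
g(6) = mex{1,2} = 0
So g(6) = 0.

0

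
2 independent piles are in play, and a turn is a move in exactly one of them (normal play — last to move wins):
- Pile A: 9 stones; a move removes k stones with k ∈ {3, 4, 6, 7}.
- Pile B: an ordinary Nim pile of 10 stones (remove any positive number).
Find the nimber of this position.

Build the Grundy sequence for pile A with g(k) = mex{g(k−s) : s ∈ {3, 4, 6, 7}, s ≤ k}:
g(0) = mex{} = 0
g(1) = mex{} = 0
g(2) = mex{} = 0
g(3) = mex{0} = 1
g(4) = mex{0} = 1
g(5) = mex{0} = 1
g(6) = mex{0,1} = 2
g(7) = mex{0,1} = 2
g(8) = mex{0,1} = 2
g(9) = mex{0,1,2} = 3
So g(9) = 3.
Pile B is a plain Nim pile of size 10, so its Grundy value is 10.
The value of a disjunctive sum is the nim-sum of the parts.
Combined value = 3 XOR 10 = 9.

9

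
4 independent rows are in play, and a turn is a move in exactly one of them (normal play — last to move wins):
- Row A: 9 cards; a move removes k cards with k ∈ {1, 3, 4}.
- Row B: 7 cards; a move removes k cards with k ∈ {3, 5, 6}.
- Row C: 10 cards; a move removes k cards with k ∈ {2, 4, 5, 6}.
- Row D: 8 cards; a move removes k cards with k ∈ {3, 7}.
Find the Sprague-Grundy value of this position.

1

For row A, compute g(0), g(1), … with moves {1, 3, 4}:
g(0) = mex{} = 0
g(1) = mex{0} = 1
g(2) = mex{1} = 0
g(3) = mex{0} = 1
g(4) = mex{0,1} = 2
g(5) = mex{0,1,2} = 3
g(6) = mex{0,1,3} = 2
g(7) = mex{1,2} = 0
g(8) = mex{0,2,3} = 1
g(9) = mex{1,2,3} = 0
So g(9) = 0.
For row B, compute g(0), g(1), … with moves {3, 5, 6}:
k:     0  1  2  3  4  5  6  7
g(k):  0  0  0  1  1  1  2  2
So g(7) = 2.
Build the Grundy sequence for row C with g(k) = mex{g(k−s) : s ∈ {2, 4, 5, 6}, s ≤ k}:
k:     0  1  2  3  4  5  6  7  8  9 10
g(k):  0  0  1  1  2  2  3  3  0  0  1
So g(10) = 1.
Grundy values for row D (subtraction set {3, 7}):
g(0) = mex{} = 0
g(1) = mex{} = 0
g(2) = mex{} = 0
g(3) = mex{0} = 1
g(4) = mex{0} = 1
g(5) = mex{0} = 1
g(6) = mex{1} = 0
g(7) = mex{0,1} = 2
g(8) = mex{0,1} = 2
So g(8) = 2.
The value of a disjunctive sum is the nim-sum of the parts.
Combined value = 0 ⊕ 2 ⊕ 1 ⊕ 2 = 1.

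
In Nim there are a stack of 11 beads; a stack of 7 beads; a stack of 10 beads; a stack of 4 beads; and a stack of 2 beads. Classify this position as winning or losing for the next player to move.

Losing position

Nim-sum: 11 ^ 7 ^ 10 ^ 4 ^ 2 = 0.
The nim-sum is 0, so this is a P-position: the player to move is in a losing position under optimal play.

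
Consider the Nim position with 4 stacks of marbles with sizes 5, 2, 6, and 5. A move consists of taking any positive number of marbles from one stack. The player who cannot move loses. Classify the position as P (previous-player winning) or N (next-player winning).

N-position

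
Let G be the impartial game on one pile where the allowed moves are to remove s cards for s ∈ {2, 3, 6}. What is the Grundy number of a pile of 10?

Grundy values for subtraction set {2, 3, 6}:
g(0) = mex{} = 0
g(1) = mex{} = 0
g(2) = mex{0} = 1
g(3) = mex{0} = 1
g(4) = mex{0,1} = 2
g(5) = mex{1} = 0
g(6) = mex{0,1,2} = 3
g(7) = mex{0,2} = 1
g(8) = mex{0,1,3} = 2
g(9) = mex{1,3} = 0
g(10) = mex{1,2} = 0
So g(10) = 0.

0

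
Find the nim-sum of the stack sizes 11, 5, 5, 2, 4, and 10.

Compute the nim-sum pairwise:
11 ^ 5 = 14
14 ^ 5 = 11
11 ^ 2 = 9
9 ^ 4 = 13
13 ^ 10 = 7

7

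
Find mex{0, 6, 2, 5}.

0 is in the set but 1 is not, so the mex is 1.

1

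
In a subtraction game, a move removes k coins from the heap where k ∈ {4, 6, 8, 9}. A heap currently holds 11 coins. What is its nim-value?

2

Grundy values for subtraction set {4, 6, 8, 9}:
g(0) = mex{} = 0
g(1) = mex{} = 0
g(2) = mex{} = 0
g(3) = mex{} = 0
g(4) = mex{0} = 1
g(5) = mex{0} = 1
g(6) = mex{0} = 1
g(7) = mex{0} = 1
g(8) = mex{0,1} = 2
g(9) = mex{0,1} = 2
g(10) = mex{0,1} = 2
g(11) = mex{0,1} = 2
So g(11) = 2.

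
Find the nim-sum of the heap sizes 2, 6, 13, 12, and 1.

4

Write each in binary and XOR column by column:
  0010  (2)
  0110  (6)
  1101  (13)
  1100  (12)
  0001  (1)
  ----
  0100  (4)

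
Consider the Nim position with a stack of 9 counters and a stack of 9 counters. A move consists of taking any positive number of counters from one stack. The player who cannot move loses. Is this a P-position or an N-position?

Compute the nim-sum pairwise:
9 ⊕ 9 = 0
The nim-sum is 0, so this is a P-position: the player to move is in a losing position under optimal play.

P-position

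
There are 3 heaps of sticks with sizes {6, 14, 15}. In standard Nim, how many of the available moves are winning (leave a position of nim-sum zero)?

Compute the nim-sum pairwise:
6 ^ 14 = 8
8 ^ 15 = 7
The overall nim-sum is X = 7. A heap of size p has a winning move iff p XOR X < p (reduce it to p XOR X).
  6: 6 XOR 7 = 1 < 6 — winning move (to 1).
  14: 14 XOR 7 = 9 < 14 — winning move (to 9).
  15: 15 XOR 7 = 8 < 15 — winning move (to 8).
That gives 3 winning moves.

3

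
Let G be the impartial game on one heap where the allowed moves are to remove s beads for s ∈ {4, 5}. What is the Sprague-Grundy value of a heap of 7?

Grundy values for subtraction set {4, 5}:
k:     0  1  2  3  4  5  6  7
g(k):  0  0  0  0  1  1  1  1
So g(7) = 1.

1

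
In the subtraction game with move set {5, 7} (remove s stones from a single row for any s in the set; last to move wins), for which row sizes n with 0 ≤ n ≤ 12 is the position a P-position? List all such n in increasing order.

0, 1, 2, 3, 4, 12

Build the Grundy sequence with g(k) = mex{g(k−s) : s ∈ {5, 7}, s ≤ k}:
g(0) = mex{} = 0
g(1) = mex{} = 0
g(2) = mex{} = 0
g(3) = mex{} = 0
g(4) = mex{} = 0
g(5) = mex{0} = 1
g(6) = mex{0} = 1
g(7) = mex{0} = 1
g(8) = mex{0} = 1
g(9) = mex{0} = 1
g(10) = mex{0,1} = 2
g(11) = mex{0,1} = 2
g(12) = mex{1} = 0
The P-positions (g = 0) in 0..12 are 0, 1, 2, 3, 4, 12.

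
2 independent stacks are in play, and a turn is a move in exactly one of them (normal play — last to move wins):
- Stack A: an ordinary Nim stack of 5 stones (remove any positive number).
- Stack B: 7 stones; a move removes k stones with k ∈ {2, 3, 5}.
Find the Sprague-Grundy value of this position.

Stack A is a plain Nim stack of size 5, so its Grundy value is 5.
For stack B, compute g(0), g(1), … with moves {2, 3, 5}:
k:     0  1  2  3  4  5  6  7
g(k):  0  0  1  1  2  2  3  0
So g(7) = 0.
By the Sprague-Grundy theorem, the Grundy value of a sum of independent games is the XOR of the component values.
Combined value = 5 ⊕ 0 = 5.

5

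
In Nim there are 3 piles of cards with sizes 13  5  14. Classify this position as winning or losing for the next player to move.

Write each in binary and XOR column by column:
  1101  (13)
  0101  (5)
  1110  (14)
  ----
  0110  (6)
The nim-sum is 6 ≠ 0, so this is an N-position: the player to move can win.

Winning position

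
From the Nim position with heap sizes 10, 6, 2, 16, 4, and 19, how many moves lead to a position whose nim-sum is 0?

Bitwise XOR of the heap sizes:
  01010  (10)
  00110  (6)
  00010  (2)
  10000  (16)
  00100  (4)
  10011  (19)
  -----
  01001  (9)
The overall nim-sum is X = 9. A heap of size p has a winning move iff p XOR X < p (reduce it to p XOR X).
  10: 10 XOR 9 = 3 < 10 — winning move (to 3).
  6: 6 XOR 9 = 15 ≥ 6 — no move.
  2: 2 XOR 9 = 11 ≥ 2 — no move.
  16: 16 XOR 9 = 25 ≥ 16 — no move.
  4: 4 XOR 9 = 13 ≥ 4 — no move.
  19: 19 XOR 9 = 26 ≥ 19 — no move.
That gives 1 winning move.

1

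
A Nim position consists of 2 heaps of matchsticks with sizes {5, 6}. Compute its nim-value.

3

Compute the nim-sum pairwise:
5 ^ 6 = 3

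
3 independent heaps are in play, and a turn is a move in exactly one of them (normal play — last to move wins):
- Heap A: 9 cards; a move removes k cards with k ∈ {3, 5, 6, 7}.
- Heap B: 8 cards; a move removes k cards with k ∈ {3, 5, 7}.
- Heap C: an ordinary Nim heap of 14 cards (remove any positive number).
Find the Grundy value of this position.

15

Grundy values for heap A (subtraction set {3, 5, 6, 7}):
k:     0  1  2  3  4  5  6  7  8  9
g(k):  0  0  0  1  1  1  2  2  2  3
So g(9) = 3.
Grundy values for heap B (subtraction set {3, 5, 7}):
g(0) = mex{} = 0
g(1) = mex{} = 0
g(2) = mex{} = 0
g(3) = mex{0} = 1
g(4) = mex{0} = 1
g(5) = mex{0} = 1
g(6) = mex{0,1} = 2
g(7) = mex{0,1} = 2
g(8) = mex{0,1} = 2
So g(8) = 2.
Heap C is a plain Nim heap of size 14, so its Grundy value is 14.
By the Sprague-Grundy theorem, the Grundy value of a sum of independent games is the XOR of the component values.
Combined value = 3 ⊕ 2 ⊕ 14 = 15.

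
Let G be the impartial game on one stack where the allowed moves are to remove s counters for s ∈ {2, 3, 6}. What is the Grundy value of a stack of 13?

Build the Grundy sequence with g(k) = mex{g(k−s) : s ∈ {2, 3, 6}, s ≤ k}:
g(0) = mex{} = 0
g(1) = mex{} = 0
g(2) = mex{0} = 1
g(3) = mex{0} = 1
g(4) = mex{0,1} = 2
g(5) = mex{1} = 0
g(6) = mex{0,1,2} = 3
g(7) = mex{0,2} = 1
g(8) = mex{0,1,3} = 2
g(9) = mex{1,3} = 0
g(10) = mex{1,2} = 0
g(11) = mex{0,2} = 1
g(12) = mex{0,3} = 1
g(13) = mex{0,1} = 2
So g(13) = 2.

2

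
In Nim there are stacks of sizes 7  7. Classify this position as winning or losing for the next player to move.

Compute the nim-sum pairwise:
7 XOR 7 = 0
The nim-sum is 0, so this is a P-position: the player to move is in a losing position under optimal play.

Losing position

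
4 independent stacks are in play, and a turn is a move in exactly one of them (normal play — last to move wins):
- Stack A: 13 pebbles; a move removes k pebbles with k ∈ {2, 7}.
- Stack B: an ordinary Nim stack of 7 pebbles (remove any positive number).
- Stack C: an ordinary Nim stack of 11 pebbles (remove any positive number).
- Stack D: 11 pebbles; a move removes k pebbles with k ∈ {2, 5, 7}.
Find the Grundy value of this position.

15

Build the Grundy sequence for stack A with g(k) = mex{g(k−s) : s ∈ {2, 7}, s ≤ k}:
g(0) = mex{} = 0
g(1) = mex{} = 0
g(2) = mex{0} = 1
g(3) = mex{0} = 1
g(4) = mex{1} = 0
g(5) = mex{1} = 0
g(6) = mex{0} = 1
g(7) = mex{0} = 1
g(8) = mex{0,1} = 2
g(9) = mex{1} = 0
g(10) = mex{1,2} = 0
g(11) = mex{0} = 1
g(12) = mex{0} = 1
g(13) = mex{1} = 0
So g(13) = 0.
Stack B is a plain Nim stack of size 7, so its Grundy value is 7.
Stack C is a plain Nim stack of size 11, so its Grundy value is 11.
Build the Grundy sequence for stack D with g(k) = mex{g(k−s) : s ∈ {2, 5, 7}, s ≤ k}:
k:     0  1  2  3  4  5  6  7  8  9 10 11
g(k):  0  0  1  1  0  2  1  3  2  2  0  3
So g(11) = 3.
By the Sprague-Grundy theorem, the Grundy value of a sum of independent games is the XOR of the component values.
Combined value = 0 ⊕ 7 ⊕ 11 ⊕ 3 = 15.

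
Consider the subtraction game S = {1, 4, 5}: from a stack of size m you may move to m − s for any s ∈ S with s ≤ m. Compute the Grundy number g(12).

2

Build the Grundy sequence with g(k) = mex{g(k−s) : s ∈ {1, 4, 5}, s ≤ k}:
k:     0  1  2  3  4  5  6  7  8  9 10 11 12
g(k):  0  1  0  1  2  3  2  3  0  1  0  1  2
So g(12) = 2.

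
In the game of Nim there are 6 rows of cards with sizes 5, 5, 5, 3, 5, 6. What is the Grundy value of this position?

Compute the nim-sum pairwise:
5 XOR 5 = 0
0 XOR 5 = 5
5 XOR 3 = 6
6 XOR 5 = 3
3 XOR 6 = 5

5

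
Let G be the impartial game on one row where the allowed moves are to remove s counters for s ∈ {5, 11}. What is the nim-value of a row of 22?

1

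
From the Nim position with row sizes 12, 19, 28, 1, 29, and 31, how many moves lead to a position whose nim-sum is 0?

Nim-sum: 12 XOR 19 XOR 28 XOR 1 XOR 29 XOR 31 = 0.
The nim-sum is already 0, so every move leaves a nonzero nim-sum — there are no winning moves.

0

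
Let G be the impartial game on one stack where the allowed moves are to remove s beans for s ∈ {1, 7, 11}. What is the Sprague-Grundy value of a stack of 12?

Build the Grundy sequence with g(k) = mex{g(k−s) : s ∈ {1, 7, 11}, s ≤ k}:
g(0) = mex{} = 0
g(1) = mex{0} = 1
g(2) = mex{1} = 0
g(3) = mex{0} = 1
g(4) = mex{1} = 0
g(5) = mex{0} = 1
g(6) = mex{1} = 0
g(7) = mex{0} = 1
g(8) = mex{1} = 0
g(9) = mex{0} = 1
g(10) = mex{1} = 0
g(11) = mex{0} = 1
g(12) = mex{1} = 0
So g(12) = 0.

0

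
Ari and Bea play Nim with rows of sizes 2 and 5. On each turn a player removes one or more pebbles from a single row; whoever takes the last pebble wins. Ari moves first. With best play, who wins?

Ari wins

Compute the nim-sum pairwise:
2 XOR 5 = 7
The nim-sum is 7 ≠ 0, so this is an N-position: the player to move can win; Ari has a winning move.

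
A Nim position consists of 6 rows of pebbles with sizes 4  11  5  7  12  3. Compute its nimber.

2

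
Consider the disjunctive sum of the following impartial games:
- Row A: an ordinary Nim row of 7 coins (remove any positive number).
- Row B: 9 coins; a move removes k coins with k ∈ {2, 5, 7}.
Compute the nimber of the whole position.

5

Row A is a plain Nim row of size 7, so its Grundy value is 7.
For row B, compute g(0), g(1), … with moves {2, 5, 7}:
g(0) = mex{} = 0
g(1) = mex{} = 0
g(2) = mex{0} = 1
g(3) = mex{0} = 1
g(4) = mex{1} = 0
g(5) = mex{0,1} = 2
g(6) = mex{0} = 1
g(7) = mex{0,1,2} = 3
g(8) = mex{0,1} = 2
g(9) = mex{0,1,3} = 2
So g(9) = 2.
The value of a disjunctive sum is the nim-sum of the parts.
Combined value = 7 ⊕ 2 = 5.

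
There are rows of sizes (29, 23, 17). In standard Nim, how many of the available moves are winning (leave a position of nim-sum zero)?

3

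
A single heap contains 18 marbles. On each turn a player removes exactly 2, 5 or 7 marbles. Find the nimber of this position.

2

Build the Grundy sequence with g(k) = mex{g(k−s) : s ∈ {2, 5, 7}, s ≤ k}:
k:     0  1  2  3  4  5  6  7  8  9 10 11 12 13 14 15 16 17 18
g(k):  0  0  1  1  0  2  1  3  2  2  0  3  1  0  0  1  1  2  2
So g(18) = 2.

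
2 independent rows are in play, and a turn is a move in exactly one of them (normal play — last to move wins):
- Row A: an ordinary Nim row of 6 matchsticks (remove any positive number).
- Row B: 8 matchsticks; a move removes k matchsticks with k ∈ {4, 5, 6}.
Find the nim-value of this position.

4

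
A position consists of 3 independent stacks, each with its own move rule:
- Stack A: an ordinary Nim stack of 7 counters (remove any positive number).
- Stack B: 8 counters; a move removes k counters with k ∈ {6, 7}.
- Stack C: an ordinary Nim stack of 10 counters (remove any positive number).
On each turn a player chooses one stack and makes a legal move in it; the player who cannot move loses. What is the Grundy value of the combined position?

12

Stack A is a plain Nim stack of size 7, so its Grundy value is 7.
Grundy values for stack B (subtraction set {6, 7}):
g(0) = mex{} = 0
g(1) = mex{} = 0
g(2) = mex{} = 0
g(3) = mex{} = 0
g(4) = mex{} = 0
g(5) = mex{} = 0
g(6) = mex{0} = 1
g(7) = mex{0} = 1
g(8) = mex{0} = 1
So g(8) = 1.
Stack C is a plain Nim stack of size 10, so its Grundy value is 10.
By the Sprague-Grundy theorem, the Grundy value of a sum of independent games is the XOR of the component values.
Combined value = 7 XOR 1 XOR 10 = 12.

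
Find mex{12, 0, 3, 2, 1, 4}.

5

The values 0, 1, 2, 3, 4 are all present; 5 is the first non-negative integer missing from the set.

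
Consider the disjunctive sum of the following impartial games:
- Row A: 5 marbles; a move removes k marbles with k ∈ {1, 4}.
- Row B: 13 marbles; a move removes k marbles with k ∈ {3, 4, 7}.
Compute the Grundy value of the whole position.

1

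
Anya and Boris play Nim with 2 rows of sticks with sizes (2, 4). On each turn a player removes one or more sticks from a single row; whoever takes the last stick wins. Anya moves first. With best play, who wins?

Anya wins

Nim-sum: 2 ^ 4 = 6.
The nim-sum is 6 ≠ 0, so this is an N-position: the player to move can win; Anya has a winning move.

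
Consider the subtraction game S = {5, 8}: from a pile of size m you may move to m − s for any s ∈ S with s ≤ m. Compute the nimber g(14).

0

Build the Grundy sequence with g(k) = mex{g(k−s) : s ∈ {5, 8}, s ≤ k}:
k:     0  1  2  3  4  5  6  7  8  9 10 11 12 13 14
g(k):  0  0  0  0  0  1  1  1  1  1  2  2  2  0  0
So g(14) = 0.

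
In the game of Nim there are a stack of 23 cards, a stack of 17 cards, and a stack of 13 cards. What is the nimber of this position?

Nim-sum: 23 ^ 17 ^ 13 = 11.

11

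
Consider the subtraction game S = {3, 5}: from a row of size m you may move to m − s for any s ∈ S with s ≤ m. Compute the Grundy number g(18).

0

Compute g(0), g(1), … for moves {3, 5}:
k:     0  1  2  3  4  5  6  7  8  9 10 11 12 13 14 15 16 17 18
g(k):  0  0  0  1  1  1  2  2  0  0  0  1  1  1  2  2  0  0  0
So g(18) = 0.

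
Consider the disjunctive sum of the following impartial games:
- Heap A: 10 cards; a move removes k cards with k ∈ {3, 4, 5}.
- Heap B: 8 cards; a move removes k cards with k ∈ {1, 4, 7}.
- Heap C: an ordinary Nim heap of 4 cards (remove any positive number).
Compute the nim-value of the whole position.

4

Grundy values for heap A (subtraction set {3, 4, 5}):
k:     0  1  2  3  4  5  6  7  8  9 10
g(k):  0  0  0  1  1  1  2  2  0  0  0
So g(10) = 0.
Grundy values for heap B (subtraction set {1, 4, 7}):
k:     0  1  2  3  4  5  6  7  8
g(k):  0  1  0  1  2  0  1  2  0
So g(8) = 0.
Heap C is a plain Nim heap of size 4, so its Grundy value is 4.
By the Sprague-Grundy theorem, the Grundy value of a sum of independent games is the XOR of the component values.
Combined value = 0 XOR 0 XOR 4 = 4.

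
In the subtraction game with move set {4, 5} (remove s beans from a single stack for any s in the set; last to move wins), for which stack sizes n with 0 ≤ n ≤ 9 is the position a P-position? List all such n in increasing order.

0, 1, 2, 3, 9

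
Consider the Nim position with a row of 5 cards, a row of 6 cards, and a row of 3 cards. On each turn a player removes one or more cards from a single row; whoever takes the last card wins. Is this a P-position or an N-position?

Compute the nim-sum pairwise:
5 ⊕ 6 = 3
3 ⊕ 3 = 0
The nim-sum is 0, so this is a P-position: the player to move is in a losing position under optimal play.

P-position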